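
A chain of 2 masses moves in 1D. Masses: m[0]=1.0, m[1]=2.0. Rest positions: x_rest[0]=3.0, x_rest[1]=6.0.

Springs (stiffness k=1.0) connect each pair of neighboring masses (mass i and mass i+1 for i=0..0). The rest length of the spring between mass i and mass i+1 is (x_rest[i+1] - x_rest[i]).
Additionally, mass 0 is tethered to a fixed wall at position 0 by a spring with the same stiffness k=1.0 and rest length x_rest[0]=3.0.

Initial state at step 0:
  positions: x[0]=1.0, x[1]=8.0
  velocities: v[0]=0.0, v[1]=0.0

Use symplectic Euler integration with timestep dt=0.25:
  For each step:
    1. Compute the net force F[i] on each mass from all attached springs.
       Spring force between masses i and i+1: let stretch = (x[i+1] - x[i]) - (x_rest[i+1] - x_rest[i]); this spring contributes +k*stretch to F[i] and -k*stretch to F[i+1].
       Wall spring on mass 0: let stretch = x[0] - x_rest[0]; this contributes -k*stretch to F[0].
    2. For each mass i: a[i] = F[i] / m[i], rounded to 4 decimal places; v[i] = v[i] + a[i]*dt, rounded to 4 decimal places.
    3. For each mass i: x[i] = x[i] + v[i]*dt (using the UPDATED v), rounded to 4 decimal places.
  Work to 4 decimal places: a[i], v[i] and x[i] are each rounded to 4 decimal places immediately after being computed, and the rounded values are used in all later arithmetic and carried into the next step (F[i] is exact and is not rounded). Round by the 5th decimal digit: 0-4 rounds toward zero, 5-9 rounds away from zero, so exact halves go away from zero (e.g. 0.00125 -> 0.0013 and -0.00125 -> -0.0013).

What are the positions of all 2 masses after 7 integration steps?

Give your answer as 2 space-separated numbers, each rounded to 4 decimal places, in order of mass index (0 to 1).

Answer: 6.0765 6.0560

Derivation:
Step 0: x=[1.0000 8.0000] v=[0.0000 0.0000]
Step 1: x=[1.3750 7.8750] v=[1.5000 -0.5000]
Step 2: x=[2.0703 7.6406] v=[2.7813 -0.9375]
Step 3: x=[2.9844 7.3259] v=[3.6563 -1.2588]
Step 4: x=[3.9833 6.9693] v=[3.9956 -1.4265]
Step 5: x=[4.9199 6.6131] v=[3.7463 -1.4248]
Step 6: x=[5.6548 6.2977] v=[2.9396 -1.2615]
Step 7: x=[6.0765 6.0560] v=[1.6866 -0.9669]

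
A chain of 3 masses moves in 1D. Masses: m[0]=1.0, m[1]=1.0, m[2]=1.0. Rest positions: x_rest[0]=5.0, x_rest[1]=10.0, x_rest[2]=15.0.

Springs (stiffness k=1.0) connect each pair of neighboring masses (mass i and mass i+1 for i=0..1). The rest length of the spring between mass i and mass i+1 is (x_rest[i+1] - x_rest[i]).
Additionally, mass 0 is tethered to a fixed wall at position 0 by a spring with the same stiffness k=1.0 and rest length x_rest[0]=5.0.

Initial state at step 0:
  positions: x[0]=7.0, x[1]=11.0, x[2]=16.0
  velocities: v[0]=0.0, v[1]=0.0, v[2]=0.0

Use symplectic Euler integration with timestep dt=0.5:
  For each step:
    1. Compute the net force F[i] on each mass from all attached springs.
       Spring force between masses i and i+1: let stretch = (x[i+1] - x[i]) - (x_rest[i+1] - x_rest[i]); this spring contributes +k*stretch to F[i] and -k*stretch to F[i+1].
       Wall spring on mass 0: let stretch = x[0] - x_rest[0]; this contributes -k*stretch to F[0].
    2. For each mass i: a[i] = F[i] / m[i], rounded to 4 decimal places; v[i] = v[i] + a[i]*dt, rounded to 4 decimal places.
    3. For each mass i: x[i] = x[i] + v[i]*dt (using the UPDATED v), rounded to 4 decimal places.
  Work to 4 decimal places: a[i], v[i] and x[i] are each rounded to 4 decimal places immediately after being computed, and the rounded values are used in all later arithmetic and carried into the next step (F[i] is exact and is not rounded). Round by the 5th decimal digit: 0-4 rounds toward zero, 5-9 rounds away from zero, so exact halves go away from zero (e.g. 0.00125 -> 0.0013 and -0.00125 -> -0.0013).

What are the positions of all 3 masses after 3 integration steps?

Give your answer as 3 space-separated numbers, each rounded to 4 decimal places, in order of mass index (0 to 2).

Step 0: x=[7.0000 11.0000 16.0000] v=[0.0000 0.0000 0.0000]
Step 1: x=[6.2500 11.2500 16.0000] v=[-1.5000 0.5000 0.0000]
Step 2: x=[5.1875 11.4375 16.0625] v=[-2.1250 0.3750 0.1250]
Step 3: x=[4.3906 11.2188 16.2188] v=[-1.5938 -0.4375 0.3125]

Answer: 4.3906 11.2188 16.2188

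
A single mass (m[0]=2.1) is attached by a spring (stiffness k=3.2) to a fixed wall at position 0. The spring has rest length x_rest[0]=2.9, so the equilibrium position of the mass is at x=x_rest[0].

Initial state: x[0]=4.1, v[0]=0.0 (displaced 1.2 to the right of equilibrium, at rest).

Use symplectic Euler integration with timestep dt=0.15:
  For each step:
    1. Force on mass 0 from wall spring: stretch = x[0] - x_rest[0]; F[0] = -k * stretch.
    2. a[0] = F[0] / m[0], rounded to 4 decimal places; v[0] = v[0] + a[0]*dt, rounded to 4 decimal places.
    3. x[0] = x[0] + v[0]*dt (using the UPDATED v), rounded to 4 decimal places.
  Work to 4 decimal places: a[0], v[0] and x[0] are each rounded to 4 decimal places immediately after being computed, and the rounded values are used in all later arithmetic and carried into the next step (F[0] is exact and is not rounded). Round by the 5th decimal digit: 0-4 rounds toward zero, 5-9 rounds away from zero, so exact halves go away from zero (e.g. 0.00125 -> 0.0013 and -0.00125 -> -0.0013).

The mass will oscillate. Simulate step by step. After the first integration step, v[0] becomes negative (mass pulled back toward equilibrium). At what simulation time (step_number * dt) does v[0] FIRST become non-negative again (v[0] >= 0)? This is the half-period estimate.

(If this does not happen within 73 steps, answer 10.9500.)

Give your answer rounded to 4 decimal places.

Step 0: x=[4.1000] v=[0.0000]
Step 1: x=[4.0589] v=[-0.2743]
Step 2: x=[3.9780] v=[-0.5392]
Step 3: x=[3.8602] v=[-0.7856]
Step 4: x=[3.7094] v=[-1.0051]
Step 5: x=[3.5309] v=[-1.1901]
Step 6: x=[3.3308] v=[-1.3343]
Step 7: x=[3.1159] v=[-1.4328]
Step 8: x=[2.8936] v=[-1.4822]
Step 9: x=[2.6715] v=[-1.4807]
Step 10: x=[2.4572] v=[-1.4285]
Step 11: x=[2.2581] v=[-1.3273]
Step 12: x=[2.0810] v=[-1.1806]
Step 13: x=[1.9320] v=[-0.9934]
Step 14: x=[1.8162] v=[-0.7722]
Step 15: x=[1.7375] v=[-0.5245]
Step 16: x=[1.6987] v=[-0.2588]
Step 17: x=[1.7011] v=[0.0158]
First v>=0 after going negative at step 17, time=2.5500

Answer: 2.5500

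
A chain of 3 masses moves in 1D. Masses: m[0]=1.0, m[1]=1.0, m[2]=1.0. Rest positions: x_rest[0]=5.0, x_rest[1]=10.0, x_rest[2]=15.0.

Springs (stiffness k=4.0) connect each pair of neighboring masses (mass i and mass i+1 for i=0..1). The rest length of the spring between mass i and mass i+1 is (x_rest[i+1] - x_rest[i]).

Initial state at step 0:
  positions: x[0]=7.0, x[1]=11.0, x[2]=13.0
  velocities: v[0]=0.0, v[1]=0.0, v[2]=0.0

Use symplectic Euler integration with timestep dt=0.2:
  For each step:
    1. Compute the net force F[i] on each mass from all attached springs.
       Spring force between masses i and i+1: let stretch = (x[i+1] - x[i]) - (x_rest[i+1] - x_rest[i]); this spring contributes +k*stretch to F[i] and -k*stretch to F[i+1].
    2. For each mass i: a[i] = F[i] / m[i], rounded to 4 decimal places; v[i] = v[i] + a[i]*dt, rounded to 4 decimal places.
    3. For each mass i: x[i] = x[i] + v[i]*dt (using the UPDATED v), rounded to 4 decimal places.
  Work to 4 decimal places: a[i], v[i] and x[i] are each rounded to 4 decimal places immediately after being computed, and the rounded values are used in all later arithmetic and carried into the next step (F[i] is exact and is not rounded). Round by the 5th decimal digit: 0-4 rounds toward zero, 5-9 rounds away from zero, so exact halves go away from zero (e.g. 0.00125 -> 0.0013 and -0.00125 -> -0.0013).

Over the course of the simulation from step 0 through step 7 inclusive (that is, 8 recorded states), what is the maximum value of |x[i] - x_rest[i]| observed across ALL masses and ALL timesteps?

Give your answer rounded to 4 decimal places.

Answer: 2.1609

Derivation:
Step 0: x=[7.0000 11.0000 13.0000] v=[0.0000 0.0000 0.0000]
Step 1: x=[6.8400 10.6800 13.4800] v=[-0.8000 -1.6000 2.4000]
Step 2: x=[6.4944 10.1936 14.3120] v=[-1.7280 -2.4320 4.1600]
Step 3: x=[5.9407 9.7743 15.2851] v=[-2.7686 -2.0966 4.8653]
Step 4: x=[5.2004 9.6233 16.1764] v=[-3.7017 -0.7548 4.4567]
Step 5: x=[4.3677 9.8132 16.8192] v=[-4.1634 0.9494 3.2142]
Step 6: x=[3.6063 10.2528 17.1411] v=[-3.8070 2.1978 1.6094]
Step 7: x=[3.1083 10.7310 17.1609] v=[-2.4898 2.3912 0.0988]
Max displacement = 2.1609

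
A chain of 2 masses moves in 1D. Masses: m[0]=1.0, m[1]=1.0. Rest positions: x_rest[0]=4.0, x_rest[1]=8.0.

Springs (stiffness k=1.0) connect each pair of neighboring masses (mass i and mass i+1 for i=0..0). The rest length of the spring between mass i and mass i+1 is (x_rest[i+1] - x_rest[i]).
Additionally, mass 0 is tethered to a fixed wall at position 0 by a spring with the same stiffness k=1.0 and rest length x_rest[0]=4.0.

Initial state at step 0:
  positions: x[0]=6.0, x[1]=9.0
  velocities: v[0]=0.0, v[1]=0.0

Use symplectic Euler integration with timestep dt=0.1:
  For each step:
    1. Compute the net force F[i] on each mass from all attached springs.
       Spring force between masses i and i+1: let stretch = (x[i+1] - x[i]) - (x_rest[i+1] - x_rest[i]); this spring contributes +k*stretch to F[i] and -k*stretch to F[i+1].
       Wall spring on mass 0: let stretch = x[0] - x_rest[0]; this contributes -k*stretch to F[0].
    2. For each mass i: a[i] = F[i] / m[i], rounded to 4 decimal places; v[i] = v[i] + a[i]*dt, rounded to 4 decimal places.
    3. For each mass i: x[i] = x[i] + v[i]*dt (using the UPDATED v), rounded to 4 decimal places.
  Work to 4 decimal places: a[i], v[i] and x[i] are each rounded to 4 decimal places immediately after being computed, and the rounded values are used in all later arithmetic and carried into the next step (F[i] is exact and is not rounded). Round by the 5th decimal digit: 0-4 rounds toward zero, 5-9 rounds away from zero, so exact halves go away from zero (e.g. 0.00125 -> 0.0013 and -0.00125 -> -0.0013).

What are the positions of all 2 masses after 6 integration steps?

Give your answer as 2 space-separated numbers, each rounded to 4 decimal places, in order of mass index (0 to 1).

Step 0: x=[6.0000 9.0000] v=[0.0000 0.0000]
Step 1: x=[5.9700 9.0100] v=[-0.3000 0.1000]
Step 2: x=[5.9107 9.0296] v=[-0.5930 0.1960]
Step 3: x=[5.8235 9.0580] v=[-0.8722 0.2841]
Step 4: x=[5.7104 9.0941] v=[-1.1311 0.3607]
Step 5: x=[5.5740 9.1363] v=[-1.3638 0.4223]
Step 6: x=[5.4175 9.1829] v=[-1.5650 0.4661]

Answer: 5.4175 9.1829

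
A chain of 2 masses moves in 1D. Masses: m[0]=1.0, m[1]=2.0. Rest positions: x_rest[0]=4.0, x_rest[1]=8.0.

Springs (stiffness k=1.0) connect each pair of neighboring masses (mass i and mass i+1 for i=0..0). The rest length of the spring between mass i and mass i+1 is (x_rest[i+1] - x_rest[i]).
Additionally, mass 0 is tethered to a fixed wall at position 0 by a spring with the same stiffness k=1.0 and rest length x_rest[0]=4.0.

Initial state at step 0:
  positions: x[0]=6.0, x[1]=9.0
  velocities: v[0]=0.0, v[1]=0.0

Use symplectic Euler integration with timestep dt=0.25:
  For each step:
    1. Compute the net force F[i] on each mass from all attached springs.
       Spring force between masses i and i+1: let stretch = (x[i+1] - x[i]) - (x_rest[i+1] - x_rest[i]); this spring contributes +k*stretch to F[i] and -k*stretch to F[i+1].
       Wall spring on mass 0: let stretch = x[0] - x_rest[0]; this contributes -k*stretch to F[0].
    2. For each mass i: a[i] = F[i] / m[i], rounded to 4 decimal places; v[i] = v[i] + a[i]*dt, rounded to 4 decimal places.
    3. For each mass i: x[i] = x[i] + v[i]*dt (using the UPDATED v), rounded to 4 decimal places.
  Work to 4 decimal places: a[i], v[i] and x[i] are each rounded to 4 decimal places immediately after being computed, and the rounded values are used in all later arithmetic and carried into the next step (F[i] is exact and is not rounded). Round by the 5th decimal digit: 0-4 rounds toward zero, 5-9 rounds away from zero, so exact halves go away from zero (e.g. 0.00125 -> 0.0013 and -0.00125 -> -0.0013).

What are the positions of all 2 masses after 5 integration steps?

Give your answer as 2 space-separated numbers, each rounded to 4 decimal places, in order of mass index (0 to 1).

Answer: 3.9799 9.2566

Derivation:
Step 0: x=[6.0000 9.0000] v=[0.0000 0.0000]
Step 1: x=[5.8125 9.0313] v=[-0.7500 0.1250]
Step 2: x=[5.4629 9.0870] v=[-1.3984 0.2227]
Step 3: x=[4.9984 9.1544] v=[-1.8581 0.2697]
Step 4: x=[4.4812 9.2170] v=[-2.0687 0.2502]
Step 5: x=[3.9799 9.2566] v=[-2.0051 0.1582]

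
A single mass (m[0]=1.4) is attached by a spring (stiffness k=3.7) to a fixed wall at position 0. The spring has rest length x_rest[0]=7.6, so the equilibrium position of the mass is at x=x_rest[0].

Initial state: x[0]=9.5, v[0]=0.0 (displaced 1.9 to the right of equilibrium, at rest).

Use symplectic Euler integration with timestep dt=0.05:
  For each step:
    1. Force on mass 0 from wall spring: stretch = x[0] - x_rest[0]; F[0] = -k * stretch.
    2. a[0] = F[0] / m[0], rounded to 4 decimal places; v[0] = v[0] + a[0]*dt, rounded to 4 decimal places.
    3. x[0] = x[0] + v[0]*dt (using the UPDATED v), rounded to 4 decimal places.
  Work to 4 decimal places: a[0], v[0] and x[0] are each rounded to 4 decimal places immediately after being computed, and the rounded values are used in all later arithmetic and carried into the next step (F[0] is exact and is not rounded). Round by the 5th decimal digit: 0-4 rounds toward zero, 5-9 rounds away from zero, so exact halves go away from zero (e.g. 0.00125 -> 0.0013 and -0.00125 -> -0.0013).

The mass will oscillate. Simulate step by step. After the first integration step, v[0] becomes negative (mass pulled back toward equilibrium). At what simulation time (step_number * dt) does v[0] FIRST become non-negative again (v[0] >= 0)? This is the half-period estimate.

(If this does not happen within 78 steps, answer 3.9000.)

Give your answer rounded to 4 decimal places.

Step 0: x=[9.5000] v=[0.0000]
Step 1: x=[9.4874] v=[-0.2511]
Step 2: x=[9.4624] v=[-0.5005]
Step 3: x=[9.4251] v=[-0.7466]
Step 4: x=[9.3757] v=[-0.9878]
Step 5: x=[9.3146] v=[-1.2224]
Step 6: x=[9.2422] v=[-1.4490]
Step 7: x=[9.1589] v=[-1.6660]
Step 8: x=[9.0653] v=[-1.8720]
Step 9: x=[8.9620] v=[-2.0656]
Step 10: x=[8.8497] v=[-2.2456]
Step 11: x=[8.7292] v=[-2.4107]
Step 12: x=[8.6012] v=[-2.5599]
Step 13: x=[8.4666] v=[-2.6922]
Step 14: x=[8.3263] v=[-2.8067]
Step 15: x=[8.1812] v=[-2.9027]
Step 16: x=[8.0322] v=[-2.9795]
Step 17: x=[7.8804] v=[-3.0366]
Step 18: x=[7.7267] v=[-3.0737]
Step 19: x=[7.5722] v=[-3.0904]
Step 20: x=[7.4179] v=[-3.0867]
Step 21: x=[7.2648] v=[-3.0626]
Step 22: x=[7.1139] v=[-3.0183]
Step 23: x=[6.9662] v=[-2.9541]
Step 24: x=[6.8227] v=[-2.8704]
Step 25: x=[6.6843] v=[-2.7677]
Step 26: x=[6.5520] v=[-2.6467]
Step 27: x=[6.4266] v=[-2.5082]
Step 28: x=[6.3089] v=[-2.3531]
Step 29: x=[6.1998] v=[-2.1825]
Step 30: x=[6.0999] v=[-1.9975]
Step 31: x=[6.0099] v=[-1.7993]
Step 32: x=[5.9304] v=[-1.5892]
Step 33: x=[5.8620] v=[-1.3686]
Step 34: x=[5.8051] v=[-1.1389]
Step 35: x=[5.7600] v=[-0.9017]
Step 36: x=[5.7271] v=[-0.6586]
Step 37: x=[5.7065] v=[-0.4111]
Step 38: x=[5.6985] v=[-0.1609]
Step 39: x=[5.7030] v=[0.0904]
First v>=0 after going negative at step 39, time=1.9500

Answer: 1.9500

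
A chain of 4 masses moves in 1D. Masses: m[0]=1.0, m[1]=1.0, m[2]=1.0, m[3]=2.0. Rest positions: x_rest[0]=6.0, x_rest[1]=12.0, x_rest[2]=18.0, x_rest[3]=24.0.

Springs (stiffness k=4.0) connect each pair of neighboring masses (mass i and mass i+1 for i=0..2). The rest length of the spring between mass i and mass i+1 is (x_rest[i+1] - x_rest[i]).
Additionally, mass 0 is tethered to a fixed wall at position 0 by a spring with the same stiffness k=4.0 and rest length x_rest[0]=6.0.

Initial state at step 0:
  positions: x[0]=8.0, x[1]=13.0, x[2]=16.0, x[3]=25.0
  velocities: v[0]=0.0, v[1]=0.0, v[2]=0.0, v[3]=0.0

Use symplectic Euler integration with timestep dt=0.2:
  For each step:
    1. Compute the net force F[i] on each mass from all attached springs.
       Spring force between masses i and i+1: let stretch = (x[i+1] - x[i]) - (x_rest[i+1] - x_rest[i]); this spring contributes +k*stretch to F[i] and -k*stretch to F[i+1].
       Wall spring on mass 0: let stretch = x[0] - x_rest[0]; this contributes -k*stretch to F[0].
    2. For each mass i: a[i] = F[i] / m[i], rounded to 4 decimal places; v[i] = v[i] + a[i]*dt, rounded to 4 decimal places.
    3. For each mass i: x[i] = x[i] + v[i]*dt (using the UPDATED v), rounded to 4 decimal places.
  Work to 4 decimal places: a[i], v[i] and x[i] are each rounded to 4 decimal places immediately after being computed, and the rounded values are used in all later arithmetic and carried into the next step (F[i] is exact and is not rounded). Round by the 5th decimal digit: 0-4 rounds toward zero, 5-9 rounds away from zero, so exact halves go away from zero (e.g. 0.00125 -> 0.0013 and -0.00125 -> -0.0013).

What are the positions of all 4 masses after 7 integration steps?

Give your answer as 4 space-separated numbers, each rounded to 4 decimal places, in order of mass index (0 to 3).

Answer: 4.8961 12.5918 18.1902 24.4201

Derivation:
Step 0: x=[8.0000 13.0000 16.0000 25.0000] v=[0.0000 0.0000 0.0000 0.0000]
Step 1: x=[7.5200 12.6800 16.9600 24.7600] v=[-2.4000 -1.6000 4.8000 -1.2000]
Step 2: x=[6.6624 12.2192 18.4832 24.3760] v=[-4.2880 -2.3040 7.6160 -1.9200]
Step 3: x=[5.6279 11.8716 19.9470 24.0006] v=[-5.1725 -1.7382 7.3190 -1.8771]
Step 4: x=[4.6919 11.8170 20.7673 23.7809] v=[-4.6799 -0.2728 4.1016 -1.0985]
Step 5: x=[4.1452 12.0545 20.6377 23.8001] v=[-2.7333 1.1874 -0.6478 0.0961]
Step 6: x=[4.2008 12.3998 19.6408 24.0463] v=[0.2780 1.7265 -4.9844 1.2311]
Step 7: x=[4.8961 12.5918 18.1902 24.4201] v=[3.4766 0.9601 -7.2528 1.8689]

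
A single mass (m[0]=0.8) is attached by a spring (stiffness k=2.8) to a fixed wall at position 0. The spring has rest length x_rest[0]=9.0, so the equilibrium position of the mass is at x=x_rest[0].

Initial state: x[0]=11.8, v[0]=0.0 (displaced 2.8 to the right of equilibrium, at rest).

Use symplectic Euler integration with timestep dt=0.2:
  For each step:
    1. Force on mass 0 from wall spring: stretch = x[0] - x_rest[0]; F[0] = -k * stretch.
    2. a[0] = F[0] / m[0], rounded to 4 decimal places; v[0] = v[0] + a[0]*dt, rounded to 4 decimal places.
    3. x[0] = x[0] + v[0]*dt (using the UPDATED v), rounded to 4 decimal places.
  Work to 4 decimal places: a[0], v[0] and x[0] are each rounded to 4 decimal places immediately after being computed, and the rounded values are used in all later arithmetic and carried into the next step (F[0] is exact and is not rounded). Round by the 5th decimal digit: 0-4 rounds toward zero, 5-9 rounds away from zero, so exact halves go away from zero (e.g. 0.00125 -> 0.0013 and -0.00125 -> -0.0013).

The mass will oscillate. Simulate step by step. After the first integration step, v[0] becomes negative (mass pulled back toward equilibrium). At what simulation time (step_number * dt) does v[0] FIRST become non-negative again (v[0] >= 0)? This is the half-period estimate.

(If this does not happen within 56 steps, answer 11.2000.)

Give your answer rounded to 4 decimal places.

Step 0: x=[11.8000] v=[0.0000]
Step 1: x=[11.4080] v=[-1.9600]
Step 2: x=[10.6789] v=[-3.6456]
Step 3: x=[9.7147] v=[-4.8208]
Step 4: x=[8.6505] v=[-5.3211]
Step 5: x=[7.6352] v=[-5.0764]
Step 6: x=[6.8110] v=[-4.1210]
Step 7: x=[6.2933] v=[-2.5887]
Step 8: x=[6.1545] v=[-0.6940]
Step 9: x=[6.4141] v=[1.2979]
First v>=0 after going negative at step 9, time=1.8000

Answer: 1.8000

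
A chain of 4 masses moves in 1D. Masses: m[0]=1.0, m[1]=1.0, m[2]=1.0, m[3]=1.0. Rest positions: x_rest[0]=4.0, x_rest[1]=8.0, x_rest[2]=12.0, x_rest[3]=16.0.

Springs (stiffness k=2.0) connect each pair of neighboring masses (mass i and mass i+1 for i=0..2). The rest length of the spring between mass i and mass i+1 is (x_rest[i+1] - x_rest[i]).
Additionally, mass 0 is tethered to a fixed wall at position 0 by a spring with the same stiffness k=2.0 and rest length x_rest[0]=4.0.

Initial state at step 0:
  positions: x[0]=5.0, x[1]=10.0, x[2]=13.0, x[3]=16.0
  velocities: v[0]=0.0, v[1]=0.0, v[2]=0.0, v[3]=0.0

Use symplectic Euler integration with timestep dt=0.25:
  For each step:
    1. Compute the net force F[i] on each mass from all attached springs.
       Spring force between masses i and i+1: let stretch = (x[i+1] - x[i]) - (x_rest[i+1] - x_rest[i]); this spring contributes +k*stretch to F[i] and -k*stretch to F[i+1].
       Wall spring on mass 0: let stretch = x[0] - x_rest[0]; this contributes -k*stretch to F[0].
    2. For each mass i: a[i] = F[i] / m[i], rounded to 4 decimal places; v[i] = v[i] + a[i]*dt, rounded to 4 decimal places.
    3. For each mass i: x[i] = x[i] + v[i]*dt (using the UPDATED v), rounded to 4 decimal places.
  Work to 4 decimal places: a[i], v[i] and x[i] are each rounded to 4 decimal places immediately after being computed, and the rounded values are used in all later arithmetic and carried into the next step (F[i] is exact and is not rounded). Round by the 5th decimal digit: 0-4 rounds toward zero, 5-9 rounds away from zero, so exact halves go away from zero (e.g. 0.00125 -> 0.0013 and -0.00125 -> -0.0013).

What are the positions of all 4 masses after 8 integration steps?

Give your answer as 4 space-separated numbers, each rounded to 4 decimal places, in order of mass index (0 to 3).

Step 0: x=[5.0000 10.0000 13.0000 16.0000] v=[0.0000 0.0000 0.0000 0.0000]
Step 1: x=[5.0000 9.7500 13.0000 16.1250] v=[0.0000 -1.0000 0.0000 0.5000]
Step 2: x=[4.9688 9.3125 12.9844 16.3594] v=[-0.1250 -1.7500 -0.0625 0.9375]
Step 3: x=[4.8594 8.7910 12.9317 16.6719] v=[-0.4376 -2.0859 -0.2110 1.2500]
Step 4: x=[4.6340 8.2957 12.8289 17.0169] v=[-0.9015 -1.9814 -0.4113 1.3799]
Step 5: x=[4.2871 7.9093 12.6829 17.3384] v=[-1.3877 -1.5457 -0.5839 1.2859]
Step 6: x=[3.8571 7.6668 12.5222 17.5780] v=[-1.7202 -0.9700 -0.6430 0.9582]
Step 7: x=[3.4211 7.5550 12.3865 17.6856] v=[-1.7439 -0.4472 -0.5428 0.4303]
Step 8: x=[3.0742 7.5304 12.3093 17.6308] v=[-1.3875 -0.0984 -0.3090 -0.2193]

Answer: 3.0742 7.5304 12.3093 17.6308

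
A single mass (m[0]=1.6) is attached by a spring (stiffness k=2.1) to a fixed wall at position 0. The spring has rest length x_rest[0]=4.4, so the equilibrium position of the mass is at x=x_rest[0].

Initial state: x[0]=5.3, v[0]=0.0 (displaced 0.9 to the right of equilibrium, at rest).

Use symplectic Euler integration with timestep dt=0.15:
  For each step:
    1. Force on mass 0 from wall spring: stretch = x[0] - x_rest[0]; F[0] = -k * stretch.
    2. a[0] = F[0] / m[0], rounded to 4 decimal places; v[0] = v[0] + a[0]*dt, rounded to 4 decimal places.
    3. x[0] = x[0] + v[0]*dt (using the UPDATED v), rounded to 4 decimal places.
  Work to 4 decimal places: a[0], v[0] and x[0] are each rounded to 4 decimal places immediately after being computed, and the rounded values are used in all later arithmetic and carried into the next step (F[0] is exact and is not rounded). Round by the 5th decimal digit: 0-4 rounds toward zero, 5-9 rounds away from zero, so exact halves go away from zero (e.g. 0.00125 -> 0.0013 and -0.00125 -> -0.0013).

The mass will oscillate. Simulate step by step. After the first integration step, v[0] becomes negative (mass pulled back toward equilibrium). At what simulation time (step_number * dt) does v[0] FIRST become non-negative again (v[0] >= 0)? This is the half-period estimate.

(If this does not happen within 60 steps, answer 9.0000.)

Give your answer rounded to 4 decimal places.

Step 0: x=[5.3000] v=[0.0000]
Step 1: x=[5.2734] v=[-0.1772]
Step 2: x=[5.2210] v=[-0.3491]
Step 3: x=[5.1444] v=[-0.5107]
Step 4: x=[5.0458] v=[-0.6573]
Step 5: x=[4.9281] v=[-0.7844]
Step 6: x=[4.7948] v=[-0.8884]
Step 7: x=[4.6499] v=[-0.9661]
Step 8: x=[4.4976] v=[-1.0153]
Step 9: x=[4.3424] v=[-1.0345]
Step 10: x=[4.1889] v=[-1.0232]
Step 11: x=[4.0417] v=[-0.9816]
Step 12: x=[3.9050] v=[-0.9111]
Step 13: x=[3.7830] v=[-0.8136]
Step 14: x=[3.6792] v=[-0.6921]
Step 15: x=[3.5967] v=[-0.5502]
Step 16: x=[3.5379] v=[-0.3921]
Step 17: x=[3.5045] v=[-0.2224]
Step 18: x=[3.4976] v=[-0.0461]
Step 19: x=[3.5173] v=[0.1316]
First v>=0 after going negative at step 19, time=2.8500

Answer: 2.8500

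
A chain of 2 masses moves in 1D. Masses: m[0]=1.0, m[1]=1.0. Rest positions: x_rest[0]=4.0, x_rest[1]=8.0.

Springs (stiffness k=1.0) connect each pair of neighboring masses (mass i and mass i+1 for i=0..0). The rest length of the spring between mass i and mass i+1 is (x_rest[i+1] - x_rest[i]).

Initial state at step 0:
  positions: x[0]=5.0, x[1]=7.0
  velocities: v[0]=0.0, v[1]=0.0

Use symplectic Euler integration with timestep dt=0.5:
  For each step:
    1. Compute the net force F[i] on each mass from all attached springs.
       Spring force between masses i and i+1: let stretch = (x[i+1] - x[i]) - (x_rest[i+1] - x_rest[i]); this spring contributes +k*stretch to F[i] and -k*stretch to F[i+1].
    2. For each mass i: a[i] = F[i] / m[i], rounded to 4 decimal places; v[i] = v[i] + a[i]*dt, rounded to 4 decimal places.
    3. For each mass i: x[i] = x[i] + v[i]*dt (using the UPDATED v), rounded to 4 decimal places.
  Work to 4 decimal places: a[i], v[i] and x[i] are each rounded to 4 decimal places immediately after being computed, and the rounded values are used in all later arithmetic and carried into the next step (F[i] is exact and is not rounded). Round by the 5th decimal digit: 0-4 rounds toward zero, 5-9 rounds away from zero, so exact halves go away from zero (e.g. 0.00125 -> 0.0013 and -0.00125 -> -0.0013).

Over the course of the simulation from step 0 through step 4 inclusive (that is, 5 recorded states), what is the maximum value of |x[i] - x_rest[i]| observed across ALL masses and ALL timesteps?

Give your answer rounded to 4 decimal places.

Step 0: x=[5.0000 7.0000] v=[0.0000 0.0000]
Step 1: x=[4.5000 7.5000] v=[-1.0000 1.0000]
Step 2: x=[3.7500 8.2500] v=[-1.5000 1.5000]
Step 3: x=[3.1250 8.8750] v=[-1.2500 1.2500]
Step 4: x=[2.9375 9.0625] v=[-0.3750 0.3750]
Max displacement = 1.0625

Answer: 1.0625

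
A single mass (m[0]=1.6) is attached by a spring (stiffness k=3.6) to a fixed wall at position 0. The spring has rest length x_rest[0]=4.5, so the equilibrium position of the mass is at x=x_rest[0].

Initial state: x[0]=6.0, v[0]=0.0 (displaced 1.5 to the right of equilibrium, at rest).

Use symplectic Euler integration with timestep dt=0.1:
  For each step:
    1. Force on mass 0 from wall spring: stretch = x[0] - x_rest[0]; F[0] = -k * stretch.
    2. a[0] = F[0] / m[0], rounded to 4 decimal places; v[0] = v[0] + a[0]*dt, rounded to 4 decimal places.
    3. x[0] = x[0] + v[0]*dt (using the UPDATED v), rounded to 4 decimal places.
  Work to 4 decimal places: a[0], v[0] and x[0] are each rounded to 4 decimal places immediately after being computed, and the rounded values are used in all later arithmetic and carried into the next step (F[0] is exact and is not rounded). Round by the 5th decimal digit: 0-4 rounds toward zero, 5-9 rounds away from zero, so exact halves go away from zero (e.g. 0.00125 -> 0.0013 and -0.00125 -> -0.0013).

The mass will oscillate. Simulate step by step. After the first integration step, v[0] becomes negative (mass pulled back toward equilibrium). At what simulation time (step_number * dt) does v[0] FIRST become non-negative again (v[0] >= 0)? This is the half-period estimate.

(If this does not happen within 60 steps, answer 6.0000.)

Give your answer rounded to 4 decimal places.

Answer: 2.1000

Derivation:
Step 0: x=[6.0000] v=[0.0000]
Step 1: x=[5.9663] v=[-0.3375]
Step 2: x=[5.8996] v=[-0.6674]
Step 3: x=[5.8014] v=[-0.9823]
Step 4: x=[5.6739] v=[-1.2751]
Step 5: x=[5.5200] v=[-1.5392]
Step 6: x=[5.3431] v=[-1.7687]
Step 7: x=[5.1473] v=[-1.9584]
Step 8: x=[4.9369] v=[-2.1040]
Step 9: x=[4.7167] v=[-2.2023]
Step 10: x=[4.4916] v=[-2.2511]
Step 11: x=[4.2667] v=[-2.2492]
Step 12: x=[4.0470] v=[-2.1967]
Step 13: x=[3.8375] v=[-2.0948]
Step 14: x=[3.6429] v=[-1.9457]
Step 15: x=[3.4676] v=[-1.7529]
Step 16: x=[3.3155] v=[-1.5206]
Step 17: x=[3.1901] v=[-1.2541]
Step 18: x=[3.0942] v=[-0.9594]
Step 19: x=[3.0299] v=[-0.6431]
Step 20: x=[2.9987] v=[-0.3123]
Step 21: x=[3.0013] v=[0.0255]
First v>=0 after going negative at step 21, time=2.1000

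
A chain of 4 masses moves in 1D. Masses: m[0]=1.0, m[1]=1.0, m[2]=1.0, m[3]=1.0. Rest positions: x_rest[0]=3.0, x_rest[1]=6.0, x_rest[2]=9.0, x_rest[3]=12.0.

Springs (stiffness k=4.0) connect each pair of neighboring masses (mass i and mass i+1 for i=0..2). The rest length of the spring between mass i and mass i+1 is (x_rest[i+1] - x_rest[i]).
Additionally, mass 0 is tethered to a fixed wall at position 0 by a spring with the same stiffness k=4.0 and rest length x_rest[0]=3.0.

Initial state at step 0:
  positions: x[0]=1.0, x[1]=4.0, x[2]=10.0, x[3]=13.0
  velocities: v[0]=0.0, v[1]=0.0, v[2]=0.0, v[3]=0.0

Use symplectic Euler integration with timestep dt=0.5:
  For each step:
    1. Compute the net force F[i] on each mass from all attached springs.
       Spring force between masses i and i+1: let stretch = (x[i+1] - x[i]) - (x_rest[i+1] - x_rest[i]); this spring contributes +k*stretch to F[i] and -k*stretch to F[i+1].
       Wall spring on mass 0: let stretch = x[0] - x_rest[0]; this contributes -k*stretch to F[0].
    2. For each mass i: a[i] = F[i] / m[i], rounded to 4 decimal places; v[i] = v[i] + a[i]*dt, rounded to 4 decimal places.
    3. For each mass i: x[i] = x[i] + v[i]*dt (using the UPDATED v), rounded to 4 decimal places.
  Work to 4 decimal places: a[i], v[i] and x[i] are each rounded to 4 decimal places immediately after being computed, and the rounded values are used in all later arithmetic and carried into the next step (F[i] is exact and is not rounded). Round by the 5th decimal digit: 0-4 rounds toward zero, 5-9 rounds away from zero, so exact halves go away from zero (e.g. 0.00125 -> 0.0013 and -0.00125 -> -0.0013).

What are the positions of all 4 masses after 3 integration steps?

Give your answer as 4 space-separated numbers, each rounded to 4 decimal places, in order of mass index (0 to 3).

Answer: 3.0000 9.0000 9.0000 10.0000

Derivation:
Step 0: x=[1.0000 4.0000 10.0000 13.0000] v=[0.0000 0.0000 0.0000 0.0000]
Step 1: x=[3.0000 7.0000 7.0000 13.0000] v=[4.0000 6.0000 -6.0000 0.0000]
Step 2: x=[6.0000 6.0000 10.0000 10.0000] v=[6.0000 -2.0000 6.0000 -6.0000]
Step 3: x=[3.0000 9.0000 9.0000 10.0000] v=[-6.0000 6.0000 -2.0000 0.0000]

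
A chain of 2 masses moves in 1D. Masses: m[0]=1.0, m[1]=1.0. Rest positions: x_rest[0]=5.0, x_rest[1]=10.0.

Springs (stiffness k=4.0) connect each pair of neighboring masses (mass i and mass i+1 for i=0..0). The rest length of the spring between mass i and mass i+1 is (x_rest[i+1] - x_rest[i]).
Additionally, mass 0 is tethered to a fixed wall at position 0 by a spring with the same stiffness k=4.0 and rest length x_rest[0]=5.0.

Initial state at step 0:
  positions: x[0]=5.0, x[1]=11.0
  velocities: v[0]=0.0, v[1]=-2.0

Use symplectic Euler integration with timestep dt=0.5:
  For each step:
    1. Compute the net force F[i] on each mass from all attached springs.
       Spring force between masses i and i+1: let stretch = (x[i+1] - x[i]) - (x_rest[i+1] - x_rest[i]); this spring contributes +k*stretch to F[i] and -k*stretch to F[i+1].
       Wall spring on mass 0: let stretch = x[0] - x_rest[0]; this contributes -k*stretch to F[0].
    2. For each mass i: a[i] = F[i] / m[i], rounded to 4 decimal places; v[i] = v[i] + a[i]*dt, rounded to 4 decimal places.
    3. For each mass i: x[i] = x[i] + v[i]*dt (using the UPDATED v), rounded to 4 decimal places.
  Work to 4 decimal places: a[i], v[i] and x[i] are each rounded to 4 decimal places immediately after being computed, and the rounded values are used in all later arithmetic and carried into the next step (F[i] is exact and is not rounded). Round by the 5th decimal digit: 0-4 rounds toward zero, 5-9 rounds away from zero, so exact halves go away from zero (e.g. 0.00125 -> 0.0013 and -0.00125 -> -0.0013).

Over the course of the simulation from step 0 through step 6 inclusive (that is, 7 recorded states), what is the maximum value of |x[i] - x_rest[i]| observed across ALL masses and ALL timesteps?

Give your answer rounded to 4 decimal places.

Step 0: x=[5.0000 11.0000] v=[0.0000 -2.0000]
Step 1: x=[6.0000 9.0000] v=[2.0000 -4.0000]
Step 2: x=[4.0000 9.0000] v=[-4.0000 0.0000]
Step 3: x=[3.0000 9.0000] v=[-2.0000 0.0000]
Step 4: x=[5.0000 8.0000] v=[4.0000 -2.0000]
Step 5: x=[5.0000 9.0000] v=[0.0000 2.0000]
Step 6: x=[4.0000 11.0000] v=[-2.0000 4.0000]
Max displacement = 2.0000

Answer: 2.0000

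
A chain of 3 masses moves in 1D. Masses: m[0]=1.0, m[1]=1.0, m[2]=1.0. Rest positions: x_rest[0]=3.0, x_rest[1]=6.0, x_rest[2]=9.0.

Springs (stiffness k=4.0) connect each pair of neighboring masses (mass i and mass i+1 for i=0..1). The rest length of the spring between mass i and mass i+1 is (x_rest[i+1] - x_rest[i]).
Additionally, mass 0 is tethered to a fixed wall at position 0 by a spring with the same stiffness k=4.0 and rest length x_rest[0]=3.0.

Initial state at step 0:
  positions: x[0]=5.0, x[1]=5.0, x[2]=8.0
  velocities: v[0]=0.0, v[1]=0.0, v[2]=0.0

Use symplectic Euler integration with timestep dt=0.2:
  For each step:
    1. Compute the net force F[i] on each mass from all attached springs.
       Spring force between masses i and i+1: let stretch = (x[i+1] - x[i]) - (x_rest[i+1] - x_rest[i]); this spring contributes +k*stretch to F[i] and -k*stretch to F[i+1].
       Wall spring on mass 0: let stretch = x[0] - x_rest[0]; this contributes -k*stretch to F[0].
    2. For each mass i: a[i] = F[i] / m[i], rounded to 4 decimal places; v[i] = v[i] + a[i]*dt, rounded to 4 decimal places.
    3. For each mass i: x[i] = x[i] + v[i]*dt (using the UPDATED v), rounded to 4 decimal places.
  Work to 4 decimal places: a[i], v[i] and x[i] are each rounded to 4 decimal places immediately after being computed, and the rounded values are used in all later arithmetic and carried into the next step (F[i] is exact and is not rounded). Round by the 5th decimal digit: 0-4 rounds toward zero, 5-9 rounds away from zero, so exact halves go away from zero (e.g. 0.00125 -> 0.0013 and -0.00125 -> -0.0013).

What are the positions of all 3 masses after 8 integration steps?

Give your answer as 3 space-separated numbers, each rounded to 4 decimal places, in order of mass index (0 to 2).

Step 0: x=[5.0000 5.0000 8.0000] v=[0.0000 0.0000 0.0000]
Step 1: x=[4.2000 5.4800 8.0000] v=[-4.0000 2.4000 0.0000]
Step 2: x=[2.9328 6.1584 8.0768] v=[-6.3360 3.3920 0.3840]
Step 3: x=[1.7124 6.6276 8.3267] v=[-6.1018 2.3462 1.2493]
Step 4: x=[1.0045 6.5823 8.7847] v=[-3.5396 -0.2267 2.2900]
Step 5: x=[1.0283 5.9969 9.3703] v=[0.1190 -2.9270 2.9281]
Step 6: x=[1.6825 5.1563 9.8962] v=[3.2712 -4.2032 2.6294]
Step 7: x=[2.6233 4.5182 10.1437] v=[4.7042 -3.1903 1.2375]
Step 8: x=[3.4476 4.4770 9.9711] v=[4.1215 -0.2058 -0.8629]

Answer: 3.4476 4.4770 9.9711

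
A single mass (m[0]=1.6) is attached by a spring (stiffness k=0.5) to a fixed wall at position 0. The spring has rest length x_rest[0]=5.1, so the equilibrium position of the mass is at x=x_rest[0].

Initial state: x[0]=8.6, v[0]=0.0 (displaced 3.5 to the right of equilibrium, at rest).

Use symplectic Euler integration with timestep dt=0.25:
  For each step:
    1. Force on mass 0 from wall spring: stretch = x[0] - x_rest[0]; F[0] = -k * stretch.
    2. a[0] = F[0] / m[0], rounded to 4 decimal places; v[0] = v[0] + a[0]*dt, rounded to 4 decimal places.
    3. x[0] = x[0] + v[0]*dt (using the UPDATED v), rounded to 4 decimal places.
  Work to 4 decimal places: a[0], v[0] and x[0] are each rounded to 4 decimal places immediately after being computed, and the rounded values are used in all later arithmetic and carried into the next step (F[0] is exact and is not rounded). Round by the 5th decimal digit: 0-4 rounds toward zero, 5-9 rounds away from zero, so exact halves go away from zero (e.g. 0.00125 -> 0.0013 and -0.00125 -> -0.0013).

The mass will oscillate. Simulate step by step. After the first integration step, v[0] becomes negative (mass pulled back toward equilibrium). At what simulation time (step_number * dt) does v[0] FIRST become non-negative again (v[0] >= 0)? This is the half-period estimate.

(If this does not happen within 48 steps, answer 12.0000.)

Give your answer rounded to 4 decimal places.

Answer: 5.7500

Derivation:
Step 0: x=[8.6000] v=[0.0000]
Step 1: x=[8.5316] v=[-0.2735]
Step 2: x=[8.3962] v=[-0.5416]
Step 3: x=[8.1964] v=[-0.7991]
Step 4: x=[7.9362] v=[-1.0410]
Step 5: x=[7.6206] v=[-1.2626]
Step 6: x=[7.2557] v=[-1.4595]
Step 7: x=[6.8487] v=[-1.6279]
Step 8: x=[6.4076] v=[-1.7645]
Step 9: x=[5.9409] v=[-1.8667]
Step 10: x=[5.4578] v=[-1.9324]
Step 11: x=[4.9677] v=[-1.9604]
Step 12: x=[4.4802] v=[-1.9501]
Step 13: x=[4.0048] v=[-1.9017]
Step 14: x=[3.5508] v=[-1.8161]
Step 15: x=[3.1270] v=[-1.6951]
Step 16: x=[2.7418] v=[-1.5410]
Step 17: x=[2.4026] v=[-1.3568]
Step 18: x=[2.1161] v=[-1.1461]
Step 19: x=[1.8879] v=[-0.9130]
Step 20: x=[1.7224] v=[-0.6621]
Step 21: x=[1.6229] v=[-0.3982]
Step 22: x=[1.5913] v=[-0.1266]
Step 23: x=[1.6282] v=[0.1475]
First v>=0 after going negative at step 23, time=5.7500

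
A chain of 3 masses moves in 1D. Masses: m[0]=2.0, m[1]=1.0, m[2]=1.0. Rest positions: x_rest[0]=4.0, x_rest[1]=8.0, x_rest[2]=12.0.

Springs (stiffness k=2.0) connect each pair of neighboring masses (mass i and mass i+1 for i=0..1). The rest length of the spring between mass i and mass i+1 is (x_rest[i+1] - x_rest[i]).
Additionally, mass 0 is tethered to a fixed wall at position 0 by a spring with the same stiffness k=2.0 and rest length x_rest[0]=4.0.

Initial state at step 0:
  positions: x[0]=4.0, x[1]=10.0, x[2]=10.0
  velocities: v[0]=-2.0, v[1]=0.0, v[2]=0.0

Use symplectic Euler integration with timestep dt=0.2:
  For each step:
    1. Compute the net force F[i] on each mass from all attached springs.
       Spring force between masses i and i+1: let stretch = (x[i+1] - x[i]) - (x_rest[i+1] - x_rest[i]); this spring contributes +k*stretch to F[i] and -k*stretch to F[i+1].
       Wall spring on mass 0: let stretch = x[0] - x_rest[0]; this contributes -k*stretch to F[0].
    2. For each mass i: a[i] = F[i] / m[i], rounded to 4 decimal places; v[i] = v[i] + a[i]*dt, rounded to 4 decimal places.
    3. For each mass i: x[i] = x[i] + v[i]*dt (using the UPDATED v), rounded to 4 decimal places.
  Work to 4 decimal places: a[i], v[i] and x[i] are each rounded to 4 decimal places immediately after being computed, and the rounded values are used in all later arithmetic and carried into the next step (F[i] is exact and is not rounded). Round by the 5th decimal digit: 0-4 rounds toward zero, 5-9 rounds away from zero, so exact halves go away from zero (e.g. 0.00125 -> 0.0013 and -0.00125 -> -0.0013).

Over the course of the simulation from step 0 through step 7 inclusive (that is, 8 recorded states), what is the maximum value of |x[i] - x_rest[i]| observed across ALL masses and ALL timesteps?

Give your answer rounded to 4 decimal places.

Answer: 3.0681

Derivation:
Step 0: x=[4.0000 10.0000 10.0000] v=[-2.0000 0.0000 0.0000]
Step 1: x=[3.6800 9.5200 10.3200] v=[-1.6000 -2.4000 1.6000]
Step 2: x=[3.4464 8.6368 10.8960] v=[-1.1680 -4.4160 2.8800]
Step 3: x=[3.2826 7.5191 11.6113] v=[-0.8192 -5.5885 3.5763]
Step 4: x=[3.1569 6.3899 12.3192] v=[-0.6284 -5.6462 3.5394]
Step 5: x=[3.0343 5.4764 12.8727] v=[-0.6132 -4.5677 2.7677]
Step 6: x=[2.8880 4.9592 13.1545] v=[-0.7316 -2.5860 1.4092]
Step 7: x=[2.7090 4.9319 13.1007] v=[-0.8950 -0.1364 -0.2689]
Max displacement = 3.0681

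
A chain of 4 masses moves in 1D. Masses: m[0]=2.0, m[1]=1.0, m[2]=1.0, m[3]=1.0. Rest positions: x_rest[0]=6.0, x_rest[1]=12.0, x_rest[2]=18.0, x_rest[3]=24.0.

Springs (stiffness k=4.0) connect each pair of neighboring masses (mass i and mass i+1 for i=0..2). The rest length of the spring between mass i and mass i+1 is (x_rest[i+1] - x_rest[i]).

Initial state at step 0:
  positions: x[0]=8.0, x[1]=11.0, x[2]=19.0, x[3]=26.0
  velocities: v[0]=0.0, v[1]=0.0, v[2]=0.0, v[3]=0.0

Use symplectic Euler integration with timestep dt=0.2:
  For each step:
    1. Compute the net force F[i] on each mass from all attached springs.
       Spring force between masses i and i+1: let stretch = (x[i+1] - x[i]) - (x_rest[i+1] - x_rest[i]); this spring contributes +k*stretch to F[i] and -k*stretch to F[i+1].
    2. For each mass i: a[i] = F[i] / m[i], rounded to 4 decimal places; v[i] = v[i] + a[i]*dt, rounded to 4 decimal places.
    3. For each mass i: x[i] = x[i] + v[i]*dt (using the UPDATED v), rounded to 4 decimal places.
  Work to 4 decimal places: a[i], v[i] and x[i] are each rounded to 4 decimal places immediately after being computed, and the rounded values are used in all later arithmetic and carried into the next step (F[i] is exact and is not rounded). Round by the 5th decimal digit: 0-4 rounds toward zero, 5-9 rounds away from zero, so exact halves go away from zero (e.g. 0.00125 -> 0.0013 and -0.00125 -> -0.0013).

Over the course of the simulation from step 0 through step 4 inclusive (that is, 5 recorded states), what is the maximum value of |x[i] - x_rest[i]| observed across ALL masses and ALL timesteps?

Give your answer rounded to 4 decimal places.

Step 0: x=[8.0000 11.0000 19.0000 26.0000] v=[0.0000 0.0000 0.0000 0.0000]
Step 1: x=[7.7600 11.8000 18.8400 25.8400] v=[-1.2000 4.0000 -0.8000 -0.8000]
Step 2: x=[7.3632 13.0800 18.6736 25.5200] v=[-1.9840 6.4000 -0.8320 -1.6000]
Step 3: x=[6.9437 14.3403 18.7076 25.0646] v=[-2.0973 6.3014 0.1702 -2.2771]
Step 4: x=[6.6360 15.1159 19.0600 24.5521] v=[-1.5387 3.8780 1.7620 -2.5627]
Max displacement = 3.1159

Answer: 3.1159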